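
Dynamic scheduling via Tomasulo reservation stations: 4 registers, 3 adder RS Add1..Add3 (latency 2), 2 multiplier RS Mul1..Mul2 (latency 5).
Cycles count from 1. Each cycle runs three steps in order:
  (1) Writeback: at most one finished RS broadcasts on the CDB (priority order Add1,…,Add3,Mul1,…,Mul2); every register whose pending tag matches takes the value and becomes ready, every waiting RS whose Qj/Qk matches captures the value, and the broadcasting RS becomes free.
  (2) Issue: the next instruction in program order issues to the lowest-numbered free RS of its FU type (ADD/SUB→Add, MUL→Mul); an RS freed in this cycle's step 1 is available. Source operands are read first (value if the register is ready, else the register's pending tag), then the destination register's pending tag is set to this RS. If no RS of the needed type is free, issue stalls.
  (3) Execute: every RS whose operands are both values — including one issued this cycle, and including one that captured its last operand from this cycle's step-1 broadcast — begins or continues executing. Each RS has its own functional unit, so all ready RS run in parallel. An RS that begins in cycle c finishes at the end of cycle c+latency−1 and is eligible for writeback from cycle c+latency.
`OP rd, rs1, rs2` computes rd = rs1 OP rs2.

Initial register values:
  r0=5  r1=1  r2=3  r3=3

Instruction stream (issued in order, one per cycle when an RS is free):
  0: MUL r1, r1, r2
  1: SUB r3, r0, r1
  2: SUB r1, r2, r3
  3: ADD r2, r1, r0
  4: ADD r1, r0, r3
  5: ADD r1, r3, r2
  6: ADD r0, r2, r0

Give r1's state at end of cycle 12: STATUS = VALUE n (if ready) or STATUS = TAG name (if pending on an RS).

STATUS = TAG Add1

c1: issue MUL r1<-Mul1 | r0:5,r1:Mul1,r2:3,r3:3
c2: issue SUB r3<-Add1 | r0:5,r1:Mul1,r2:3,r3:Add1
c3: issue SUB r1<-Add2 | r0:5,r1:Add2,r2:3,r3:Add1
c4: issue ADD r2<-Add3 | r0:5,r1:Add2,r2:Add3,r3:Add1
c5: stall | r0:5,r1:Add2,r2:Add3,r3:Add1
c6: CDB Mul1=3; stall | r0:5,r1:Add2,r2:Add3,r3:Add1
c7: stall | r0:5,r1:Add2,r2:Add3,r3:Add1
c8: CDB Add1=2; issue ADD r1<-Add1 | r0:5,r1:Add1,r2:Add3,r3:2
c9: stall | r0:5,r1:Add1,r2:Add3,r3:2
c10: CDB Add1=7; issue ADD r1<-Add1 | r0:5,r1:Add1,r2:Add3,r3:2
c11: CDB Add2=1; issue ADD r0<-Add2 | r0:Add2,r1:Add1,r2:Add3,r3:2
c12: - | r0:Add2,r1:Add1,r2:Add3,r3:2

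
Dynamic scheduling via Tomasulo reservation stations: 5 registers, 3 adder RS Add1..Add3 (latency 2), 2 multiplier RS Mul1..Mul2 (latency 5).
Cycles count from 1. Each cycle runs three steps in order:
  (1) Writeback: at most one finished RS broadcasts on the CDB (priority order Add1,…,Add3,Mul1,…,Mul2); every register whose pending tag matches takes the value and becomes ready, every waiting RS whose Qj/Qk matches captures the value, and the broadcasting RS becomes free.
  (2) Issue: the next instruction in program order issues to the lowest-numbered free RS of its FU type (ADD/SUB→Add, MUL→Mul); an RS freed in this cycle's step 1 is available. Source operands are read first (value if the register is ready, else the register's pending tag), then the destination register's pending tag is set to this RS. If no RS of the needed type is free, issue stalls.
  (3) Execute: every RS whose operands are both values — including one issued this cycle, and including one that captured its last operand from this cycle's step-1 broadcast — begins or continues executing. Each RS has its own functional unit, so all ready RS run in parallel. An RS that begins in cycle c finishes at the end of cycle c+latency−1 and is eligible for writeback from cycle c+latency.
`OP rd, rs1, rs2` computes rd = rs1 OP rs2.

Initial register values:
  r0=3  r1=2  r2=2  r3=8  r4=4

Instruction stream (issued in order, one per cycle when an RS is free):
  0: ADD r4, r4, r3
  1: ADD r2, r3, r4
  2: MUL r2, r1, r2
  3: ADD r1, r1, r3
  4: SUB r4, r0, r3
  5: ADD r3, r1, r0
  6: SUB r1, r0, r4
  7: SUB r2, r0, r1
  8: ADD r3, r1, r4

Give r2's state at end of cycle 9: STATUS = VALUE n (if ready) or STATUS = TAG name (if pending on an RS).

STATUS = TAG Add1

cycle 1: issue ADD r4<-Add1 // r0:3,r1:2,r2:2,r3:8,r4:Add1
cycle 2: issue ADD r2<-Add2 // r0:3,r1:2,r2:Add2,r3:8,r4:Add1
cycle 3: CDB Add1=12; issue MUL r2<-Mul1 // r0:3,r1:2,r2:Mul1,r3:8,r4:12
cycle 4: issue ADD r1<-Add1 // r0:3,r1:Add1,r2:Mul1,r3:8,r4:12
cycle 5: CDB Add2=20; issue SUB r4<-Add2 // r0:3,r1:Add1,r2:Mul1,r3:8,r4:Add2
cycle 6: CDB Add1=10; issue ADD r3<-Add1 // r0:3,r1:10,r2:Mul1,r3:Add1,r4:Add2
cycle 7: CDB Add2=-5; issue SUB r1<-Add2 // r0:3,r1:Add2,r2:Mul1,r3:Add1,r4:-5
cycle 8: CDB Add1=13; issue SUB r2<-Add1 // r0:3,r1:Add2,r2:Add1,r3:13,r4:-5
cycle 9: CDB Add2=8; issue ADD r3<-Add2 // r0:3,r1:8,r2:Add1,r3:Add2,r4:-5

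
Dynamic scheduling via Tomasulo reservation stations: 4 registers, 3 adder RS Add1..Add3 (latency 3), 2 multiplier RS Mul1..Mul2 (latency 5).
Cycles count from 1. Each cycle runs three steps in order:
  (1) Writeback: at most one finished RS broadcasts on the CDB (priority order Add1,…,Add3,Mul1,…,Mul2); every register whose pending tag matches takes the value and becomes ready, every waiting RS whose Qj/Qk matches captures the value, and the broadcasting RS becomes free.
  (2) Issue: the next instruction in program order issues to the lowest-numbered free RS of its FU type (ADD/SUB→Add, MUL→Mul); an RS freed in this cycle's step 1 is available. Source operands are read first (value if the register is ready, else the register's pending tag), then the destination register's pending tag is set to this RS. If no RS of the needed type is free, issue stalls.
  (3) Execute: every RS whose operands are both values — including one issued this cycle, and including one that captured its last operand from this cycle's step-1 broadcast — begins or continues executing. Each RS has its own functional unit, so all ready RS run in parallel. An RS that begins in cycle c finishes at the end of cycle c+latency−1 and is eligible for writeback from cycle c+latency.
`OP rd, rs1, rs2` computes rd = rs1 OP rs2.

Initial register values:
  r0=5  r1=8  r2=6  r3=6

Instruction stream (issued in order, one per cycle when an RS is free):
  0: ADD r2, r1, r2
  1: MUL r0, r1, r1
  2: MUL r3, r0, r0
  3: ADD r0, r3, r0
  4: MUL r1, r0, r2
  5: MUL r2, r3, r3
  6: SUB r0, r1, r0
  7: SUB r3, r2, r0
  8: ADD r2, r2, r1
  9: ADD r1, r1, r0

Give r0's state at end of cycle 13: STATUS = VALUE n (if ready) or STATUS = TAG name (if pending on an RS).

c1: issue ADD r2<-Add1 | r0:5,r1:8,r2:Add1,r3:6
c2: issue MUL r0<-Mul1 | r0:Mul1,r1:8,r2:Add1,r3:6
c3: issue MUL r3<-Mul2 | r0:Mul1,r1:8,r2:Add1,r3:Mul2
c4: CDB Add1=14; issue ADD r0<-Add1 | r0:Add1,r1:8,r2:14,r3:Mul2
c5: stall | r0:Add1,r1:8,r2:14,r3:Mul2
c6: stall | r0:Add1,r1:8,r2:14,r3:Mul2
c7: CDB Mul1=64; issue MUL r1<-Mul1 | r0:Add1,r1:Mul1,r2:14,r3:Mul2
c8: stall | r0:Add1,r1:Mul1,r2:14,r3:Mul2
c9: stall | r0:Add1,r1:Mul1,r2:14,r3:Mul2
c10: stall | r0:Add1,r1:Mul1,r2:14,r3:Mul2
c11: stall | r0:Add1,r1:Mul1,r2:14,r3:Mul2
c12: CDB Mul2=4096; issue MUL r2<-Mul2 | r0:Add1,r1:Mul1,r2:Mul2,r3:4096
c13: issue SUB r0<-Add2 | r0:Add2,r1:Mul1,r2:Mul2,r3:4096

STATUS = TAG Add2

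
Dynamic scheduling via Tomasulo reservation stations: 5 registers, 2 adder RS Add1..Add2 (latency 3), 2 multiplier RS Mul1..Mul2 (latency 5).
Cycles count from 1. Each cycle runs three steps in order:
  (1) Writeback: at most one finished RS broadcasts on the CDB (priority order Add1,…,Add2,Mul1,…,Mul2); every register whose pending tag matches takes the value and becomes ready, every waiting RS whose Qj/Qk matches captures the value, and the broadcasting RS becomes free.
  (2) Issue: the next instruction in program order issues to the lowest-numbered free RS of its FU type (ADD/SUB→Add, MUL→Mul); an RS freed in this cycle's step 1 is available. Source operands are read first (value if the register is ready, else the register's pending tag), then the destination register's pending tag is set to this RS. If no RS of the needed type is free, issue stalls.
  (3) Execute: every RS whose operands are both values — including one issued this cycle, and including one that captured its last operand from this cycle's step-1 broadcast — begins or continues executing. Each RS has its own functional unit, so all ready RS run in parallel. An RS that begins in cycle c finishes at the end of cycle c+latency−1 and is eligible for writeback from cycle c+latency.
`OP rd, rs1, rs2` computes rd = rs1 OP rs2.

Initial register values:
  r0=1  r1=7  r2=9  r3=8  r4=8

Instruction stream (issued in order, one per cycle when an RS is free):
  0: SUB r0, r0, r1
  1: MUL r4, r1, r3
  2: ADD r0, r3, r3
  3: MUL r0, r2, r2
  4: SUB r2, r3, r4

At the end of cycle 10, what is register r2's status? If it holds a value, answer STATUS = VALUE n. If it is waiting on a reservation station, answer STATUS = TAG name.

cycle 1: issue SUB r0<-Add1 // r0:Add1,r1:7,r2:9,r3:8,r4:8
cycle 2: issue MUL r4<-Mul1 // r0:Add1,r1:7,r2:9,r3:8,r4:Mul1
cycle 3: issue ADD r0<-Add2 // r0:Add2,r1:7,r2:9,r3:8,r4:Mul1
cycle 4: CDB Add1=-6; issue MUL r0<-Mul2 // r0:Mul2,r1:7,r2:9,r3:8,r4:Mul1
cycle 5: issue SUB r2<-Add1 // r0:Mul2,r1:7,r2:Add1,r3:8,r4:Mul1
cycle 6: CDB Add2=16 // r0:Mul2,r1:7,r2:Add1,r3:8,r4:Mul1
cycle 7: CDB Mul1=56 // r0:Mul2,r1:7,r2:Add1,r3:8,r4:56
cycle 8: - // r0:Mul2,r1:7,r2:Add1,r3:8,r4:56
cycle 9: CDB Mul2=81 // r0:81,r1:7,r2:Add1,r3:8,r4:56
cycle 10: CDB Add1=-48 // r0:81,r1:7,r2:-48,r3:8,r4:56

STATUS = VALUE -48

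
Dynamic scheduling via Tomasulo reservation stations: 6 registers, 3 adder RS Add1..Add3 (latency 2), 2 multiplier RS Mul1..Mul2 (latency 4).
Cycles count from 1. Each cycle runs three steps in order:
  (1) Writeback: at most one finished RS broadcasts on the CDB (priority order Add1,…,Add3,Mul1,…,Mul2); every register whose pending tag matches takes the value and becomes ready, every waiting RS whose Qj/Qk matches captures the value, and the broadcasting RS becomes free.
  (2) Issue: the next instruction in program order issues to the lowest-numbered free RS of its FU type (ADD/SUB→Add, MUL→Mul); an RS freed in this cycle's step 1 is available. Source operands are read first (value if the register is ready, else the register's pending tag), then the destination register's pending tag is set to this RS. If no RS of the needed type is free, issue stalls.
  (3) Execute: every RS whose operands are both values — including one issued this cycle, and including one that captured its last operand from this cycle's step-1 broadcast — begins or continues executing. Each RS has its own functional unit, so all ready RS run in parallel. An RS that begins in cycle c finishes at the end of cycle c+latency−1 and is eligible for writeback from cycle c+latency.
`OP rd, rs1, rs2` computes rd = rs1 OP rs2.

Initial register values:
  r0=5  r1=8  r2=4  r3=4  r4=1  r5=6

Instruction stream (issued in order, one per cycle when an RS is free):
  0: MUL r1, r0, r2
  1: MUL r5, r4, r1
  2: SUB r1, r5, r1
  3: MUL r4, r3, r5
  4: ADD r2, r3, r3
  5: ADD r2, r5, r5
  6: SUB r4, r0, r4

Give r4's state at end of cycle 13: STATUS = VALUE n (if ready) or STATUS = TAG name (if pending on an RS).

STATUS = TAG Add2

  c1: issue MUL r1<-Mul1  regs: r0:5,r1:Mul1,r2:4,r3:4,r4:1,r5:6
  c2: issue MUL r5<-Mul2  regs: r0:5,r1:Mul1,r2:4,r3:4,r4:1,r5:Mul2
  c3: issue SUB r1<-Add1  regs: r0:5,r1:Add1,r2:4,r3:4,r4:1,r5:Mul2
  c4: stall  regs: r0:5,r1:Add1,r2:4,r3:4,r4:1,r5:Mul2
  c5: CDB Mul1=20; issue MUL r4<-Mul1  regs: r0:5,r1:Add1,r2:4,r3:4,r4:Mul1,r5:Mul2
  c6: issue ADD r2<-Add2  regs: r0:5,r1:Add1,r2:Add2,r3:4,r4:Mul1,r5:Mul2
  c7: issue ADD r2<-Add3  regs: r0:5,r1:Add1,r2:Add3,r3:4,r4:Mul1,r5:Mul2
  c8: CDB Add2=8; issue SUB r4<-Add2  regs: r0:5,r1:Add1,r2:Add3,r3:4,r4:Add2,r5:Mul2
  c9: CDB Mul2=20  regs: r0:5,r1:Add1,r2:Add3,r3:4,r4:Add2,r5:20
  c10: -  regs: r0:5,r1:Add1,r2:Add3,r3:4,r4:Add2,r5:20
  c11: CDB Add1=0  regs: r0:5,r1:0,r2:Add3,r3:4,r4:Add2,r5:20
  c12: CDB Add3=40  regs: r0:5,r1:0,r2:40,r3:4,r4:Add2,r5:20
  c13: CDB Mul1=80  regs: r0:5,r1:0,r2:40,r3:4,r4:Add2,r5:20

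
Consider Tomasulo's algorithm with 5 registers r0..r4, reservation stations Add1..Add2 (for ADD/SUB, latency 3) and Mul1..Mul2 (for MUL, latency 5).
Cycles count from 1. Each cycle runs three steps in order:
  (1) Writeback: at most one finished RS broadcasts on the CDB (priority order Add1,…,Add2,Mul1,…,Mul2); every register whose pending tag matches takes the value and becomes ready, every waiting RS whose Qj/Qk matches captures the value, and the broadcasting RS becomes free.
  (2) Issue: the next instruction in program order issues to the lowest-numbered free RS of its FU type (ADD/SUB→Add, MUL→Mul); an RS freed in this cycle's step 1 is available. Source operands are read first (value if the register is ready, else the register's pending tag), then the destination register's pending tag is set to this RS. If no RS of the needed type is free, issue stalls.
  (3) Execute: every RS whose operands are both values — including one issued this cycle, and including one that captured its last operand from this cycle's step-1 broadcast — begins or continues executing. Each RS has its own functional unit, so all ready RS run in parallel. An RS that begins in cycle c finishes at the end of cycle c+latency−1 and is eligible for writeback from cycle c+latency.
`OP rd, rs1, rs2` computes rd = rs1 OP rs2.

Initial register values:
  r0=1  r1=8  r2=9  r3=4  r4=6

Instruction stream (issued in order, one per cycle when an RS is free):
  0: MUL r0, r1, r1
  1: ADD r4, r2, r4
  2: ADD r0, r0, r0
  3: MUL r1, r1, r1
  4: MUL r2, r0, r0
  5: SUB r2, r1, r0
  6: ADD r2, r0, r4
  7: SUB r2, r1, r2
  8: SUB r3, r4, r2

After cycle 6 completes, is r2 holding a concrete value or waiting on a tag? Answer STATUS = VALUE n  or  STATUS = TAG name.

STATUS = TAG Mul1

c1: issue MUL r0<-Mul1 | r0:Mul1,r1:8,r2:9,r3:4,r4:6
c2: issue ADD r4<-Add1 | r0:Mul1,r1:8,r2:9,r3:4,r4:Add1
c3: issue ADD r0<-Add2 | r0:Add2,r1:8,r2:9,r3:4,r4:Add1
c4: issue MUL r1<-Mul2 | r0:Add2,r1:Mul2,r2:9,r3:4,r4:Add1
c5: CDB Add1=15; stall | r0:Add2,r1:Mul2,r2:9,r3:4,r4:15
c6: CDB Mul1=64; issue MUL r2<-Mul1 | r0:Add2,r1:Mul2,r2:Mul1,r3:4,r4:15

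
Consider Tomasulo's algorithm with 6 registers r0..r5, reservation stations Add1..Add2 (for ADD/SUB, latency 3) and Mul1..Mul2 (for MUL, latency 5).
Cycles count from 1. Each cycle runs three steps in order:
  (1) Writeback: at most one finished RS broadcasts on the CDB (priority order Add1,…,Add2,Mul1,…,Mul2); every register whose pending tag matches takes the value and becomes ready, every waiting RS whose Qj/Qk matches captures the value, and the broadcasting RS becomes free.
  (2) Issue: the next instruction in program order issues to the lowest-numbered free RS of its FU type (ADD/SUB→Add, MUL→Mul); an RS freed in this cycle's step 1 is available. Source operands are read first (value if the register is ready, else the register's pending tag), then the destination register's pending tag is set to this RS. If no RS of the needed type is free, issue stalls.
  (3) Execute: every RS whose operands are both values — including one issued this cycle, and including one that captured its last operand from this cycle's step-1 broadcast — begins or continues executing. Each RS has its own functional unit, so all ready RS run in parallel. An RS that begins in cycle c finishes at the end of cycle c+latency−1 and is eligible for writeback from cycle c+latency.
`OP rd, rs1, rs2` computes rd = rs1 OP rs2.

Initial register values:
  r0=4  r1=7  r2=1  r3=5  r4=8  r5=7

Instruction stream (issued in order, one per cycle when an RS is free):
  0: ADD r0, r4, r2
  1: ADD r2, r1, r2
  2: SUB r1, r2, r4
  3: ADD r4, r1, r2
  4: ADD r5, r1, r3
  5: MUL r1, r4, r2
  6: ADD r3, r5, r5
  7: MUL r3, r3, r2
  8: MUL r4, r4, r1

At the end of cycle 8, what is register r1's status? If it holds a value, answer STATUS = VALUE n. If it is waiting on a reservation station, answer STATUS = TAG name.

  c1: issue ADD r0<-Add1  regs: r0:Add1,r1:7,r2:1,r3:5,r4:8,r5:7
  c2: issue ADD r2<-Add2  regs: r0:Add1,r1:7,r2:Add2,r3:5,r4:8,r5:7
  c3: stall  regs: r0:Add1,r1:7,r2:Add2,r3:5,r4:8,r5:7
  c4: CDB Add1=9; issue SUB r1<-Add1  regs: r0:9,r1:Add1,r2:Add2,r3:5,r4:8,r5:7
  c5: CDB Add2=8; issue ADD r4<-Add2  regs: r0:9,r1:Add1,r2:8,r3:5,r4:Add2,r5:7
  c6: stall  regs: r0:9,r1:Add1,r2:8,r3:5,r4:Add2,r5:7
  c7: stall  regs: r0:9,r1:Add1,r2:8,r3:5,r4:Add2,r5:7
  c8: CDB Add1=0; issue ADD r5<-Add1  regs: r0:9,r1:0,r2:8,r3:5,r4:Add2,r5:Add1

STATUS = VALUE 0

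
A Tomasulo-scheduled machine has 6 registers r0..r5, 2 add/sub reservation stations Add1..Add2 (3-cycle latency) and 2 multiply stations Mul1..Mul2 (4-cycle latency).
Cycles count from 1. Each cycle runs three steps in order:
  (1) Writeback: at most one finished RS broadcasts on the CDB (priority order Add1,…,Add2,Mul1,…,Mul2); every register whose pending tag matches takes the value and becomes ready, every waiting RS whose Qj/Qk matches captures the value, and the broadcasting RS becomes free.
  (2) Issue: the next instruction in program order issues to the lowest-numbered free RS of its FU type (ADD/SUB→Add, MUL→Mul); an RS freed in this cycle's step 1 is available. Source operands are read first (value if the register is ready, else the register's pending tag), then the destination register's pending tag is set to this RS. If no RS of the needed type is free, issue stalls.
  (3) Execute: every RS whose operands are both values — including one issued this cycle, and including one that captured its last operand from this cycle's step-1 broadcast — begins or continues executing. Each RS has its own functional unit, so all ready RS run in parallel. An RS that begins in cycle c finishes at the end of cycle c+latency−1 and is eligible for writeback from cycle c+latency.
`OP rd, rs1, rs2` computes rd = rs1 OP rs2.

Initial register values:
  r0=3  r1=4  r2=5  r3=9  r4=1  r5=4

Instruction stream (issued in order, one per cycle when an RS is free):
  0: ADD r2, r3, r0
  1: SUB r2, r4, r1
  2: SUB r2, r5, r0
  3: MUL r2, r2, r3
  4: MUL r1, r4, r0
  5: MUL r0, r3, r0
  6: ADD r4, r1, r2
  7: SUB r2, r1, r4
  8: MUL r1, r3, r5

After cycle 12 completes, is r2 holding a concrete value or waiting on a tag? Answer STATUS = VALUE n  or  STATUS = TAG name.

STATUS = TAG Add2

c1: issue ADD r2<-Add1 | r0:3,r1:4,r2:Add1,r3:9,r4:1,r5:4
c2: issue SUB r2<-Add2 | r0:3,r1:4,r2:Add2,r3:9,r4:1,r5:4
c3: stall | r0:3,r1:4,r2:Add2,r3:9,r4:1,r5:4
c4: CDB Add1=12; issue SUB r2<-Add1 | r0:3,r1:4,r2:Add1,r3:9,r4:1,r5:4
c5: CDB Add2=-3; issue MUL r2<-Mul1 | r0:3,r1:4,r2:Mul1,r3:9,r4:1,r5:4
c6: issue MUL r1<-Mul2 | r0:3,r1:Mul2,r2:Mul1,r3:9,r4:1,r5:4
c7: CDB Add1=1; stall | r0:3,r1:Mul2,r2:Mul1,r3:9,r4:1,r5:4
c8: stall | r0:3,r1:Mul2,r2:Mul1,r3:9,r4:1,r5:4
c9: stall | r0:3,r1:Mul2,r2:Mul1,r3:9,r4:1,r5:4
c10: CDB Mul2=3; issue MUL r0<-Mul2 | r0:Mul2,r1:3,r2:Mul1,r3:9,r4:1,r5:4
c11: CDB Mul1=9; issue ADD r4<-Add1 | r0:Mul2,r1:3,r2:9,r3:9,r4:Add1,r5:4
c12: issue SUB r2<-Add2 | r0:Mul2,r1:3,r2:Add2,r3:9,r4:Add1,r5:4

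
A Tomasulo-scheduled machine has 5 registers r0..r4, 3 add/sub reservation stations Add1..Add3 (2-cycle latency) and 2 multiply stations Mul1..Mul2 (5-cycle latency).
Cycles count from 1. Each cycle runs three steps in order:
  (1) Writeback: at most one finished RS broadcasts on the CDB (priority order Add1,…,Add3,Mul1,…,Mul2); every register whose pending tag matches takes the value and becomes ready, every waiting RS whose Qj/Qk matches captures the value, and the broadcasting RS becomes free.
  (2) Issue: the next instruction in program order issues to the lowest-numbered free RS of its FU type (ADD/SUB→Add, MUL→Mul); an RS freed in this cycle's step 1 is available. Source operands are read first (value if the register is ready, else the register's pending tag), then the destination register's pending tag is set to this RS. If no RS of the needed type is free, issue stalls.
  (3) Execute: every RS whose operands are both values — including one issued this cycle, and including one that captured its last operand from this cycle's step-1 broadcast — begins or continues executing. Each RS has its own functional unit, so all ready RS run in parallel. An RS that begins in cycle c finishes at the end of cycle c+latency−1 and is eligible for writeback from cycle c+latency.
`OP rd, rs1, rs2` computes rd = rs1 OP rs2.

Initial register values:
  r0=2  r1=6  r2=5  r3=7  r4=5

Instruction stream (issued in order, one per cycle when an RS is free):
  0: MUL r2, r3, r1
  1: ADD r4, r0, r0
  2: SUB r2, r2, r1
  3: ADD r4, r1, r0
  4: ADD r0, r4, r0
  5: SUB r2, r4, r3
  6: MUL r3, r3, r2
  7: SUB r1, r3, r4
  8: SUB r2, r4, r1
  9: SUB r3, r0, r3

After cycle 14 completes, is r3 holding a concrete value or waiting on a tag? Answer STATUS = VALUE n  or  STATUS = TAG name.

cycle 1: issue MUL r2<-Mul1 // r0:2,r1:6,r2:Mul1,r3:7,r4:5
cycle 2: issue ADD r4<-Add1 // r0:2,r1:6,r2:Mul1,r3:7,r4:Add1
cycle 3: issue SUB r2<-Add2 // r0:2,r1:6,r2:Add2,r3:7,r4:Add1
cycle 4: CDB Add1=4; issue ADD r4<-Add1 // r0:2,r1:6,r2:Add2,r3:7,r4:Add1
cycle 5: issue ADD r0<-Add3 // r0:Add3,r1:6,r2:Add2,r3:7,r4:Add1
cycle 6: CDB Add1=8; issue SUB r2<-Add1 // r0:Add3,r1:6,r2:Add1,r3:7,r4:8
cycle 7: CDB Mul1=42; issue MUL r3<-Mul1 // r0:Add3,r1:6,r2:Add1,r3:Mul1,r4:8
cycle 8: CDB Add1=1; issue SUB r1<-Add1 // r0:Add3,r1:Add1,r2:1,r3:Mul1,r4:8
cycle 9: CDB Add2=36; issue SUB r2<-Add2 // r0:Add3,r1:Add1,r2:Add2,r3:Mul1,r4:8
cycle 10: CDB Add3=10; issue SUB r3<-Add3 // r0:10,r1:Add1,r2:Add2,r3:Add3,r4:8
cycle 11: - // r0:10,r1:Add1,r2:Add2,r3:Add3,r4:8
cycle 12: - // r0:10,r1:Add1,r2:Add2,r3:Add3,r4:8
cycle 13: CDB Mul1=7 // r0:10,r1:Add1,r2:Add2,r3:Add3,r4:8
cycle 14: - // r0:10,r1:Add1,r2:Add2,r3:Add3,r4:8

STATUS = TAG Add3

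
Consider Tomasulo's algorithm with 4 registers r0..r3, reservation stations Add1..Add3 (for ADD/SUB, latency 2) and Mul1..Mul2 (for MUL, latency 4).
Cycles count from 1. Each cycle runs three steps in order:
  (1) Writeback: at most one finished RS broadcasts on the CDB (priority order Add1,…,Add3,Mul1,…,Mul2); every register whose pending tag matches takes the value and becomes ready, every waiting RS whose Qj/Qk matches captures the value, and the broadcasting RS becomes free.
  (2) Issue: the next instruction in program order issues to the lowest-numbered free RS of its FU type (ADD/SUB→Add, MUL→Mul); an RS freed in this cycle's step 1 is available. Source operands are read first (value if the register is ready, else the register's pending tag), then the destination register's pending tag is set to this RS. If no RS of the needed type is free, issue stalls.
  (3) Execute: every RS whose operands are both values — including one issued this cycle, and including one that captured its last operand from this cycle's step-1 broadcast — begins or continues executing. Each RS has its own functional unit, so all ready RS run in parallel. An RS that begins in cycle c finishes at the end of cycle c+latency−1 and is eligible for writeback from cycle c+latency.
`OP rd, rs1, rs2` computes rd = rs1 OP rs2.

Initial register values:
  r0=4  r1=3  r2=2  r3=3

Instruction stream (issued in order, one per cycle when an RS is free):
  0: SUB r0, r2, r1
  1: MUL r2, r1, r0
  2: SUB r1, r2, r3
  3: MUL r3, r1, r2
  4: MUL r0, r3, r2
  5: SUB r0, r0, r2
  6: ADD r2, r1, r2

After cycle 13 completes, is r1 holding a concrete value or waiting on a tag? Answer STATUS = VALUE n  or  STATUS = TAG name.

STATUS = VALUE -6

cycle 1: issue SUB r0<-Add1 // r0:Add1,r1:3,r2:2,r3:3
cycle 2: issue MUL r2<-Mul1 // r0:Add1,r1:3,r2:Mul1,r3:3
cycle 3: CDB Add1=-1; issue SUB r1<-Add1 // r0:-1,r1:Add1,r2:Mul1,r3:3
cycle 4: issue MUL r3<-Mul2 // r0:-1,r1:Add1,r2:Mul1,r3:Mul2
cycle 5: stall // r0:-1,r1:Add1,r2:Mul1,r3:Mul2
cycle 6: stall // r0:-1,r1:Add1,r2:Mul1,r3:Mul2
cycle 7: CDB Mul1=-3; issue MUL r0<-Mul1 // r0:Mul1,r1:Add1,r2:-3,r3:Mul2
cycle 8: issue SUB r0<-Add2 // r0:Add2,r1:Add1,r2:-3,r3:Mul2
cycle 9: CDB Add1=-6; issue ADD r2<-Add1 // r0:Add2,r1:-6,r2:Add1,r3:Mul2
cycle 10: - // r0:Add2,r1:-6,r2:Add1,r3:Mul2
cycle 11: CDB Add1=-9 // r0:Add2,r1:-6,r2:-9,r3:Mul2
cycle 12: - // r0:Add2,r1:-6,r2:-9,r3:Mul2
cycle 13: CDB Mul2=18 // r0:Add2,r1:-6,r2:-9,r3:18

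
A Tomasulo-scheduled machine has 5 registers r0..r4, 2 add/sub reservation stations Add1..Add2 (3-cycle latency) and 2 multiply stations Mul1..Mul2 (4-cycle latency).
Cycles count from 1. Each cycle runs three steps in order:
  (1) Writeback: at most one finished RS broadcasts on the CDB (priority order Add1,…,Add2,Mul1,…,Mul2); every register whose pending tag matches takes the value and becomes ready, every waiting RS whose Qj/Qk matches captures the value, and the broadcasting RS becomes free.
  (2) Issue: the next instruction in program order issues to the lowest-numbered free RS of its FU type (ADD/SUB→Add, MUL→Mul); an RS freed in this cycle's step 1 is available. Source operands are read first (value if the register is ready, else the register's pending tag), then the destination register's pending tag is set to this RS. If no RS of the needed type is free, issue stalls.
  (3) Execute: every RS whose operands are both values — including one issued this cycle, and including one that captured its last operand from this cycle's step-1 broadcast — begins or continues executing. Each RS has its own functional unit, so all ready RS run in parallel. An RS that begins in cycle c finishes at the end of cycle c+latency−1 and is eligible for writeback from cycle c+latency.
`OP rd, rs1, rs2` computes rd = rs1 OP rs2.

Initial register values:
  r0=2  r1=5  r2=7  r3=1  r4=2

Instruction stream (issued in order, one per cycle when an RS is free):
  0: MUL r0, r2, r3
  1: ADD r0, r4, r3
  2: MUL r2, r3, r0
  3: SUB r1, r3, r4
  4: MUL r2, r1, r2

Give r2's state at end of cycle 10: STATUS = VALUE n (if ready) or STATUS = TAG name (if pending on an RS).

STATUS = TAG Mul1

  c1: issue MUL r0<-Mul1  regs: r0:Mul1,r1:5,r2:7,r3:1,r4:2
  c2: issue ADD r0<-Add1  regs: r0:Add1,r1:5,r2:7,r3:1,r4:2
  c3: issue MUL r2<-Mul2  regs: r0:Add1,r1:5,r2:Mul2,r3:1,r4:2
  c4: issue SUB r1<-Add2  regs: r0:Add1,r1:Add2,r2:Mul2,r3:1,r4:2
  c5: CDB Add1=3; stall  regs: r0:3,r1:Add2,r2:Mul2,r3:1,r4:2
  c6: CDB Mul1=7; issue MUL r2<-Mul1  regs: r0:3,r1:Add2,r2:Mul1,r3:1,r4:2
  c7: CDB Add2=-1  regs: r0:3,r1:-1,r2:Mul1,r3:1,r4:2
  c8: -  regs: r0:3,r1:-1,r2:Mul1,r3:1,r4:2
  c9: CDB Mul2=3  regs: r0:3,r1:-1,r2:Mul1,r3:1,r4:2
  c10: -  regs: r0:3,r1:-1,r2:Mul1,r3:1,r4:2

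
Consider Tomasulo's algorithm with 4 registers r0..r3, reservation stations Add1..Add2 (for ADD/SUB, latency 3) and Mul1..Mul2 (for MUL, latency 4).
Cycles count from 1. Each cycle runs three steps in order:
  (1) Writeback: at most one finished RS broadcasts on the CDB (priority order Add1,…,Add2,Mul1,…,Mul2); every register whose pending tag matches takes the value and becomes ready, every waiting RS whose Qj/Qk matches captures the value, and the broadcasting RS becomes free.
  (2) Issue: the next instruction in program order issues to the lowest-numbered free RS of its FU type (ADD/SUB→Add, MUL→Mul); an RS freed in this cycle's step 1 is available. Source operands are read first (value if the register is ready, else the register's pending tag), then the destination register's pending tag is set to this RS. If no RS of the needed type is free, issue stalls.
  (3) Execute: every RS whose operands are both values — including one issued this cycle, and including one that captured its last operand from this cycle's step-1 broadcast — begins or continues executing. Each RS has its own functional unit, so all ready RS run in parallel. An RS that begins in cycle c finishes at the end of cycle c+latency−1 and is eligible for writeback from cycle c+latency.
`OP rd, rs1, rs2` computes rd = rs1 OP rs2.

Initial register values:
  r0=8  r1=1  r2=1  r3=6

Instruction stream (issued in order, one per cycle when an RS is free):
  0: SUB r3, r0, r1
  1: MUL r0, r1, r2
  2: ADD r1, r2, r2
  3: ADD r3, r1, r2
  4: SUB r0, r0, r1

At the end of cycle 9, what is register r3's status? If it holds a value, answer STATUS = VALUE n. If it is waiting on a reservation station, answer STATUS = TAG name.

STATUS = VALUE 3

cycle 1: issue SUB r3<-Add1 // r0:8,r1:1,r2:1,r3:Add1
cycle 2: issue MUL r0<-Mul1 // r0:Mul1,r1:1,r2:1,r3:Add1
cycle 3: issue ADD r1<-Add2 // r0:Mul1,r1:Add2,r2:1,r3:Add1
cycle 4: CDB Add1=7; issue ADD r3<-Add1 // r0:Mul1,r1:Add2,r2:1,r3:Add1
cycle 5: stall // r0:Mul1,r1:Add2,r2:1,r3:Add1
cycle 6: CDB Add2=2; issue SUB r0<-Add2 // r0:Add2,r1:2,r2:1,r3:Add1
cycle 7: CDB Mul1=1 // r0:Add2,r1:2,r2:1,r3:Add1
cycle 8: - // r0:Add2,r1:2,r2:1,r3:Add1
cycle 9: CDB Add1=3 // r0:Add2,r1:2,r2:1,r3:3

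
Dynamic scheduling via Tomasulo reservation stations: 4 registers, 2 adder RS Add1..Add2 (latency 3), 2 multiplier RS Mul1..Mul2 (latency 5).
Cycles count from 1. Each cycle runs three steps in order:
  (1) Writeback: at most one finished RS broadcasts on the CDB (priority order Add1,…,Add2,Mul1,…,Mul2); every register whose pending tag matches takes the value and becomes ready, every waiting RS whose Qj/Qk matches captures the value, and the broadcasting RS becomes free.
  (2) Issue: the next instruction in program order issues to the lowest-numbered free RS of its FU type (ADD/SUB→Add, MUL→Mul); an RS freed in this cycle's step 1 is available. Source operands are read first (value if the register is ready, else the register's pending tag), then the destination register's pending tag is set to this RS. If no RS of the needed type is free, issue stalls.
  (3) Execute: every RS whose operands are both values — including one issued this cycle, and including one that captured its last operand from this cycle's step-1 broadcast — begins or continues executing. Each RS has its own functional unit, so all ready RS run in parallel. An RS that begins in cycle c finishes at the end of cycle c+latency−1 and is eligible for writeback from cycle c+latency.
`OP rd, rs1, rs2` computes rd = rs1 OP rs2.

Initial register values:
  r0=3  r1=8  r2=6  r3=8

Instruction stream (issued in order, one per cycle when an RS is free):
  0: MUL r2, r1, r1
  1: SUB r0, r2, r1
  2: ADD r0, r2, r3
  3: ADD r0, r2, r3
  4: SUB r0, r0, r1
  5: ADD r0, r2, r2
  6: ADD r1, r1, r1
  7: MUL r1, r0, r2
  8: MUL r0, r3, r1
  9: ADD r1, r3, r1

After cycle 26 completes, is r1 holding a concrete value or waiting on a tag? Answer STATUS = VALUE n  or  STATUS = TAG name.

STATUS = VALUE 8200

  c1: issue MUL r2<-Mul1  regs: r0:3,r1:8,r2:Mul1,r3:8
  c2: issue SUB r0<-Add1  regs: r0:Add1,r1:8,r2:Mul1,r3:8
  c3: issue ADD r0<-Add2  regs: r0:Add2,r1:8,r2:Mul1,r3:8
  c4: stall  regs: r0:Add2,r1:8,r2:Mul1,r3:8
  c5: stall  regs: r0:Add2,r1:8,r2:Mul1,r3:8
  c6: CDB Mul1=64; stall  regs: r0:Add2,r1:8,r2:64,r3:8
  c7: stall  regs: r0:Add2,r1:8,r2:64,r3:8
  c8: stall  regs: r0:Add2,r1:8,r2:64,r3:8
  c9: CDB Add1=56; issue ADD r0<-Add1  regs: r0:Add1,r1:8,r2:64,r3:8
  c10: CDB Add2=72; issue SUB r0<-Add2  regs: r0:Add2,r1:8,r2:64,r3:8
  c11: stall  regs: r0:Add2,r1:8,r2:64,r3:8
  c12: CDB Add1=72; issue ADD r0<-Add1  regs: r0:Add1,r1:8,r2:64,r3:8
  c13: stall  regs: r0:Add1,r1:8,r2:64,r3:8
  c14: stall  regs: r0:Add1,r1:8,r2:64,r3:8
  c15: CDB Add1=128; issue ADD r1<-Add1  regs: r0:128,r1:Add1,r2:64,r3:8
  c16: CDB Add2=64; issue MUL r1<-Mul1  regs: r0:128,r1:Mul1,r2:64,r3:8
  c17: issue MUL r0<-Mul2  regs: r0:Mul2,r1:Mul1,r2:64,r3:8
  c18: CDB Add1=16; issue ADD r1<-Add1  regs: r0:Mul2,r1:Add1,r2:64,r3:8
  c19: -  regs: r0:Mul2,r1:Add1,r2:64,r3:8
  c20: -  regs: r0:Mul2,r1:Add1,r2:64,r3:8
  c21: CDB Mul1=8192  regs: r0:Mul2,r1:Add1,r2:64,r3:8
  c22: -  regs: r0:Mul2,r1:Add1,r2:64,r3:8
  c23: -  regs: r0:Mul2,r1:Add1,r2:64,r3:8
  c24: CDB Add1=8200  regs: r0:Mul2,r1:8200,r2:64,r3:8
  c25: -  regs: r0:Mul2,r1:8200,r2:64,r3:8
  c26: CDB Mul2=65536  regs: r0:65536,r1:8200,r2:64,r3:8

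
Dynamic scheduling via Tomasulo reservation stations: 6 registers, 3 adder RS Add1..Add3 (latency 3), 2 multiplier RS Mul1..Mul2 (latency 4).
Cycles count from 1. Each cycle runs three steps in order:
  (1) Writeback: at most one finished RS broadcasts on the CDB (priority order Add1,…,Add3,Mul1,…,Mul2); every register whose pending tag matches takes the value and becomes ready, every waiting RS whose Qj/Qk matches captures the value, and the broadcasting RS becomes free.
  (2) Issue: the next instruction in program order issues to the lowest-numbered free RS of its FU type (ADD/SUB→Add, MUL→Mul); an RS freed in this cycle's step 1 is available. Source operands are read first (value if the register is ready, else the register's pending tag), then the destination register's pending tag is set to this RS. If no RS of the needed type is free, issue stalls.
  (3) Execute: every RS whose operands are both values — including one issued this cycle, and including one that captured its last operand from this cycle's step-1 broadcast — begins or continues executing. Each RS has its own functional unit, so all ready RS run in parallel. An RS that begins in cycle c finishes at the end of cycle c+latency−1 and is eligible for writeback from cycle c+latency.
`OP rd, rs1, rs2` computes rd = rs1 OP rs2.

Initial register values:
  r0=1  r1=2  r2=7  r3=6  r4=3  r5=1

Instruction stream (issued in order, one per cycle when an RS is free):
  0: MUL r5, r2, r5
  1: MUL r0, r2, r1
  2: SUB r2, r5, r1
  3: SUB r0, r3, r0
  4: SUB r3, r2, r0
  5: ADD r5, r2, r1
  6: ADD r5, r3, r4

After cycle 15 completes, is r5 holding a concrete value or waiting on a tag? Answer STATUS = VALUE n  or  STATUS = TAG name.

STATUS = VALUE 16

cycle 1: issue MUL r5<-Mul1 // r0:1,r1:2,r2:7,r3:6,r4:3,r5:Mul1
cycle 2: issue MUL r0<-Mul2 // r0:Mul2,r1:2,r2:7,r3:6,r4:3,r5:Mul1
cycle 3: issue SUB r2<-Add1 // r0:Mul2,r1:2,r2:Add1,r3:6,r4:3,r5:Mul1
cycle 4: issue SUB r0<-Add2 // r0:Add2,r1:2,r2:Add1,r3:6,r4:3,r5:Mul1
cycle 5: CDB Mul1=7; issue SUB r3<-Add3 // r0:Add2,r1:2,r2:Add1,r3:Add3,r4:3,r5:7
cycle 6: CDB Mul2=14; stall // r0:Add2,r1:2,r2:Add1,r3:Add3,r4:3,r5:7
cycle 7: stall // r0:Add2,r1:2,r2:Add1,r3:Add3,r4:3,r5:7
cycle 8: CDB Add1=5; issue ADD r5<-Add1 // r0:Add2,r1:2,r2:5,r3:Add3,r4:3,r5:Add1
cycle 9: CDB Add2=-8; issue ADD r5<-Add2 // r0:-8,r1:2,r2:5,r3:Add3,r4:3,r5:Add2
cycle 10: - // r0:-8,r1:2,r2:5,r3:Add3,r4:3,r5:Add2
cycle 11: CDB Add1=7 // r0:-8,r1:2,r2:5,r3:Add3,r4:3,r5:Add2
cycle 12: CDB Add3=13 // r0:-8,r1:2,r2:5,r3:13,r4:3,r5:Add2
cycle 13: - // r0:-8,r1:2,r2:5,r3:13,r4:3,r5:Add2
cycle 14: - // r0:-8,r1:2,r2:5,r3:13,r4:3,r5:Add2
cycle 15: CDB Add2=16 // r0:-8,r1:2,r2:5,r3:13,r4:3,r5:16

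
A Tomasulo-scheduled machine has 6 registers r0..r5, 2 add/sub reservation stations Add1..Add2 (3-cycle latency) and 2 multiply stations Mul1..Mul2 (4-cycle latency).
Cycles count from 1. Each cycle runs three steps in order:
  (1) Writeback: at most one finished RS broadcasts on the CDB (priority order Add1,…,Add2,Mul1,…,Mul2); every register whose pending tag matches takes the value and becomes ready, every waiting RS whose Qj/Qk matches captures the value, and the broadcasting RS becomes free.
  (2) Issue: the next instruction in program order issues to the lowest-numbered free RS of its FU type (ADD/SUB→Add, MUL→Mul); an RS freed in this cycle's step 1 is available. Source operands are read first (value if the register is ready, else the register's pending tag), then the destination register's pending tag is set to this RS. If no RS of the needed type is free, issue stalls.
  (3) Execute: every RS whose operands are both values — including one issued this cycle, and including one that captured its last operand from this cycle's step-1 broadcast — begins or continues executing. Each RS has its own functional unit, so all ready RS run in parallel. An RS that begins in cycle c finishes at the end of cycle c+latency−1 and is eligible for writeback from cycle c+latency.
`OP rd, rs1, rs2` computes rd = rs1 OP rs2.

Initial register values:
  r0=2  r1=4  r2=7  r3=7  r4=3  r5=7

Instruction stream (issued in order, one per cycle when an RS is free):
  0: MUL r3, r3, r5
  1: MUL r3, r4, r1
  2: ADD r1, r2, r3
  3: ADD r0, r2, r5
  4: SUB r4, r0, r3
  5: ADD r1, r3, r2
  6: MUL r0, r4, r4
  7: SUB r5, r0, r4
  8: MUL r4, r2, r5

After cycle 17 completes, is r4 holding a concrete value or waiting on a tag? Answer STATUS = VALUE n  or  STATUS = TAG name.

  c1: issue MUL r3<-Mul1  regs: r0:2,r1:4,r2:7,r3:Mul1,r4:3,r5:7
  c2: issue MUL r3<-Mul2  regs: r0:2,r1:4,r2:7,r3:Mul2,r4:3,r5:7
  c3: issue ADD r1<-Add1  regs: r0:2,r1:Add1,r2:7,r3:Mul2,r4:3,r5:7
  c4: issue ADD r0<-Add2  regs: r0:Add2,r1:Add1,r2:7,r3:Mul2,r4:3,r5:7
  c5: CDB Mul1=49; stall  regs: r0:Add2,r1:Add1,r2:7,r3:Mul2,r4:3,r5:7
  c6: CDB Mul2=12; stall  regs: r0:Add2,r1:Add1,r2:7,r3:12,r4:3,r5:7
  c7: CDB Add2=14; issue SUB r4<-Add2  regs: r0:14,r1:Add1,r2:7,r3:12,r4:Add2,r5:7
  c8: stall  regs: r0:14,r1:Add1,r2:7,r3:12,r4:Add2,r5:7
  c9: CDB Add1=19; issue ADD r1<-Add1  regs: r0:14,r1:Add1,r2:7,r3:12,r4:Add2,r5:7
  c10: CDB Add2=2; issue MUL r0<-Mul1  regs: r0:Mul1,r1:Add1,r2:7,r3:12,r4:2,r5:7
  c11: issue SUB r5<-Add2  regs: r0:Mul1,r1:Add1,r2:7,r3:12,r4:2,r5:Add2
  c12: CDB Add1=19; issue MUL r4<-Mul2  regs: r0:Mul1,r1:19,r2:7,r3:12,r4:Mul2,r5:Add2
  c13: -  regs: r0:Mul1,r1:19,r2:7,r3:12,r4:Mul2,r5:Add2
  c14: CDB Mul1=4  regs: r0:4,r1:19,r2:7,r3:12,r4:Mul2,r5:Add2
  c15: -  regs: r0:4,r1:19,r2:7,r3:12,r4:Mul2,r5:Add2
  c16: -  regs: r0:4,r1:19,r2:7,r3:12,r4:Mul2,r5:Add2
  c17: CDB Add2=2  regs: r0:4,r1:19,r2:7,r3:12,r4:Mul2,r5:2

STATUS = TAG Mul2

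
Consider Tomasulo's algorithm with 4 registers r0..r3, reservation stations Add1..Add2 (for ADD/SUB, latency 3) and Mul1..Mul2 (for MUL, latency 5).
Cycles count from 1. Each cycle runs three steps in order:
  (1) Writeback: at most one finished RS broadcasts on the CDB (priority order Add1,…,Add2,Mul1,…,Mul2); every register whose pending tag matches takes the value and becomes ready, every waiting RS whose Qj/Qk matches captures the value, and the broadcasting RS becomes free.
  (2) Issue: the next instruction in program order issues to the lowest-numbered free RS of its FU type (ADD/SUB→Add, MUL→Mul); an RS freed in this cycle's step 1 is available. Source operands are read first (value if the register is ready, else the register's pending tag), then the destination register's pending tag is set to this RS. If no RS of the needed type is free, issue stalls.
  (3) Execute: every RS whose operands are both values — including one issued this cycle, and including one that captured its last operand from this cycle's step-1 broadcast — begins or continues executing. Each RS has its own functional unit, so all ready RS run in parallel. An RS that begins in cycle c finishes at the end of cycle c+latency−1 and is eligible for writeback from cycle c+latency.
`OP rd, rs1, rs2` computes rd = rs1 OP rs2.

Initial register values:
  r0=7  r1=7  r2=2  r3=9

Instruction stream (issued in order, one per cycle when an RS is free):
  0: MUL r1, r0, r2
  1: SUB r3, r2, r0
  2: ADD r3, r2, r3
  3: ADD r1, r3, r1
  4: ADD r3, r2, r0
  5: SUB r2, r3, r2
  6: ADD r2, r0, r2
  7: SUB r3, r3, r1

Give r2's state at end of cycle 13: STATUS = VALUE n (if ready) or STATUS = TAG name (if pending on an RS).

STATUS = TAG Add2

c1: issue MUL r1<-Mul1 | r0:7,r1:Mul1,r2:2,r3:9
c2: issue SUB r3<-Add1 | r0:7,r1:Mul1,r2:2,r3:Add1
c3: issue ADD r3<-Add2 | r0:7,r1:Mul1,r2:2,r3:Add2
c4: stall | r0:7,r1:Mul1,r2:2,r3:Add2
c5: CDB Add1=-5; issue ADD r1<-Add1 | r0:7,r1:Add1,r2:2,r3:Add2
c6: CDB Mul1=14; stall | r0:7,r1:Add1,r2:2,r3:Add2
c7: stall | r0:7,r1:Add1,r2:2,r3:Add2
c8: CDB Add2=-3; issue ADD r3<-Add2 | r0:7,r1:Add1,r2:2,r3:Add2
c9: stall | r0:7,r1:Add1,r2:2,r3:Add2
c10: stall | r0:7,r1:Add1,r2:2,r3:Add2
c11: CDB Add1=11; issue SUB r2<-Add1 | r0:7,r1:11,r2:Add1,r3:Add2
c12: CDB Add2=9; issue ADD r2<-Add2 | r0:7,r1:11,r2:Add2,r3:9
c13: stall | r0:7,r1:11,r2:Add2,r3:9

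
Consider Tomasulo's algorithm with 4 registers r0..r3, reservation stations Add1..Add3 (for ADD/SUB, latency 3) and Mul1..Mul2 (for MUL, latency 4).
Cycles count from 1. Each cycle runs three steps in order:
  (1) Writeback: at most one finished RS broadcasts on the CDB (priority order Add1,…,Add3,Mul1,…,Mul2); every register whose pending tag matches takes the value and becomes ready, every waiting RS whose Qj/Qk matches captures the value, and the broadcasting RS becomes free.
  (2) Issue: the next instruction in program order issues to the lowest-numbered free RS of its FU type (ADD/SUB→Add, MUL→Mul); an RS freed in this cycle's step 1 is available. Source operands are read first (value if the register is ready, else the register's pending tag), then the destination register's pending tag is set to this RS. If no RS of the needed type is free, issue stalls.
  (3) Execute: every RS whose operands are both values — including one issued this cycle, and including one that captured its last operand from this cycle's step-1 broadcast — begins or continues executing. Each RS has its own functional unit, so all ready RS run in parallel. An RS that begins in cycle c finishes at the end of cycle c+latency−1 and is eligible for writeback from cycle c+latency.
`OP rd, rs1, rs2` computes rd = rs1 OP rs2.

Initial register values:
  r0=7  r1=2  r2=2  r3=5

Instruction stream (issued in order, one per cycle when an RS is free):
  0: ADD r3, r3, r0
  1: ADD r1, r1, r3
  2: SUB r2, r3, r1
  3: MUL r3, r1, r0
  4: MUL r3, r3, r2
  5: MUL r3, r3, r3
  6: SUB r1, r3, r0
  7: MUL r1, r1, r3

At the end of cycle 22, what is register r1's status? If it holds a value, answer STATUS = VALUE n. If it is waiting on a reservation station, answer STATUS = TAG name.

cycle 1: issue ADD r3<-Add1 // r0:7,r1:2,r2:2,r3:Add1
cycle 2: issue ADD r1<-Add2 // r0:7,r1:Add2,r2:2,r3:Add1
cycle 3: issue SUB r2<-Add3 // r0:7,r1:Add2,r2:Add3,r3:Add1
cycle 4: CDB Add1=12; issue MUL r3<-Mul1 // r0:7,r1:Add2,r2:Add3,r3:Mul1
cycle 5: issue MUL r3<-Mul2 // r0:7,r1:Add2,r2:Add3,r3:Mul2
cycle 6: stall // r0:7,r1:Add2,r2:Add3,r3:Mul2
cycle 7: CDB Add2=14; stall // r0:7,r1:14,r2:Add3,r3:Mul2
cycle 8: stall // r0:7,r1:14,r2:Add3,r3:Mul2
cycle 9: stall // r0:7,r1:14,r2:Add3,r3:Mul2
cycle 10: CDB Add3=-2; stall // r0:7,r1:14,r2:-2,r3:Mul2
cycle 11: CDB Mul1=98; issue MUL r3<-Mul1 // r0:7,r1:14,r2:-2,r3:Mul1
cycle 12: issue SUB r1<-Add1 // r0:7,r1:Add1,r2:-2,r3:Mul1
cycle 13: stall // r0:7,r1:Add1,r2:-2,r3:Mul1
cycle 14: stall // r0:7,r1:Add1,r2:-2,r3:Mul1
cycle 15: CDB Mul2=-196; issue MUL r1<-Mul2 // r0:7,r1:Mul2,r2:-2,r3:Mul1
cycle 16: - // r0:7,r1:Mul2,r2:-2,r3:Mul1
cycle 17: - // r0:7,r1:Mul2,r2:-2,r3:Mul1
cycle 18: - // r0:7,r1:Mul2,r2:-2,r3:Mul1
cycle 19: CDB Mul1=38416 // r0:7,r1:Mul2,r2:-2,r3:38416
cycle 20: - // r0:7,r1:Mul2,r2:-2,r3:38416
cycle 21: - // r0:7,r1:Mul2,r2:-2,r3:38416
cycle 22: CDB Add1=38409 // r0:7,r1:Mul2,r2:-2,r3:38416

STATUS = TAG Mul2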